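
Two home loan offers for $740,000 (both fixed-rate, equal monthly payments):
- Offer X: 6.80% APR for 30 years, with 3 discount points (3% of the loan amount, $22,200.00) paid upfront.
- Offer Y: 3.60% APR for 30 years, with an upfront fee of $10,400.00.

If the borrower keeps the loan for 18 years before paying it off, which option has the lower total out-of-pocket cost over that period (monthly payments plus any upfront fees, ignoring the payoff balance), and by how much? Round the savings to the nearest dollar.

Offer Y by $327,132

Offer X: at 6.80% the monthly rate is 0.0056667, so the payment is 740,000 × 0.0056667 / (1 − 1.0056667^−360) = $4,824.25.
Offer Y: monthly rate = 3.6%/12 = 0.0030000; payment = 740,000 × 0.0030000 / (1 − (1+0.0030000)^−360) = $3,364.38.
Over 216 months: Offer X costs 216 × $4,824.25 + $22,200.00 = $1,064,238.00; Offer Y costs 216 × $3,364.38 + $10,400.00 = $737,106.08.
Offer Y is cheaper by $1,064,238.00 − $737,106.08 = $327,131.92.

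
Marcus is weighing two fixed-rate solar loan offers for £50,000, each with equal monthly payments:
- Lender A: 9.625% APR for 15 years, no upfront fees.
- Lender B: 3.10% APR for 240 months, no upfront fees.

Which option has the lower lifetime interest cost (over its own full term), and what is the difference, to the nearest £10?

Lender A: monthly rate = 9.625%/12 = 0.0080208; payment = 50,000 × 0.0080208 / (1 − (1+0.0080208)^−180) = £525.89.
Total interest on Lender A = 180 × £525.89 − £50,000 = £44,660.20.
Lender B: at 3.10% the monthly rate is 0.0025833, so the payment is 50,000 × 0.0025833 / (1 − 1.0025833^−240) = £279.81.
Total interest on Lender B = 240 × £279.81 − £50,000 = £17,154.40.
Lender B is lower by £27,505.80.

Lender B by £27,510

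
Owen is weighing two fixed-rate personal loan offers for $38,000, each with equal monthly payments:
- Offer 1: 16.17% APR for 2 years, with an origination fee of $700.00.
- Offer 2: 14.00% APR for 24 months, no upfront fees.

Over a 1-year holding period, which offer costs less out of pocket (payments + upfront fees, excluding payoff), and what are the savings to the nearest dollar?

Offer 1: at 16.17% the monthly rate is 0.0134750, so the payment is 38,000 × 0.0134750 / (1 − 1.0134750^−24) = $1,863.69.
Offer 2: monthly rate = 14%/12 = 0.0116667; payment = 38,000 × 0.0116667 / (1 − (1+0.0116667)^−24) = $1,824.49.
Over 12 months: Offer 1 costs 12 × $1,863.69 + $700.00 = $23,064.28; Offer 2 costs 12 × $1,824.49 = $21,893.88.
Offer 2 is cheaper by $23,064.28 − $21,893.88 = $1,170.40.

Offer 2 by $1,170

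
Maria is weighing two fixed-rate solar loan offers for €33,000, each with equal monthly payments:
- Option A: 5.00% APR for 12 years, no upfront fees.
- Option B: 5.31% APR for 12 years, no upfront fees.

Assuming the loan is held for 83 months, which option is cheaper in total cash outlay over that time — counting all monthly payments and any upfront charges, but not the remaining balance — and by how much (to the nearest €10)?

Option A by €430

Option A: at 5.00% the monthly rate is 0.0041667, so the payment is 33,000 × 0.0041667 / (1 − 1.0041667^−144) = €305.21.
Option B: monthly rate = 5.31%/12 = 0.0044250; payment = 33,000 × 0.0044250 / (1 − (1+0.0044250)^−144) = €310.37.
Over 83 months: Option A costs 83 × €305.21 = €25,332.43; Option B costs 83 × €310.37 = €25,760.71.
Option A is cheaper by €25,760.71 − €25,332.43 = €428.28.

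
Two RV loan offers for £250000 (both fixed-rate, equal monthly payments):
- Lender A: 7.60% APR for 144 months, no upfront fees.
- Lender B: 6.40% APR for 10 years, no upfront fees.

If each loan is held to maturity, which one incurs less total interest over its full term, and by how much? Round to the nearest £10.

Lender A: monthly rate = 7.6%/12 = 0.0063333; payment = 250,000 × 0.0063333 / (1 − (1+0.0063333)^−144) = £2,651.60.
Total interest on Lender A = 144 × £2,651.60 − £250,000 = £131,830.40.
Lender B: monthly rate = 6.4%/12 = 0.0053333; payment = 250,000 × 0.0053333 / (1 − (1+0.0053333)^−120) = £2,826.00.
Total interest on Lender B = 120 × £2,826.00 − £250,000 = £89,120.00.
Lender B is lower by £42,710.40.

Lender B by £42,710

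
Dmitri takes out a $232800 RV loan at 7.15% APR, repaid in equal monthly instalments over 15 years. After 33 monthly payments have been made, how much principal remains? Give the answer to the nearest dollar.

$206,449

With monthly rate i = 7.15%/12 = 0.0059583, the balance after k of n payments is P · [(1+i)^n − (1+i)^k] / [(1+i)^n − 1].
(1+0.0059583)^180 = 2.91339037 and (1+0.0059583)^33 = 1.21657744, so the balance is 232,800 × (2.91339037 − 1.21657744) / (2.91339037 − 1) = $206,449.27.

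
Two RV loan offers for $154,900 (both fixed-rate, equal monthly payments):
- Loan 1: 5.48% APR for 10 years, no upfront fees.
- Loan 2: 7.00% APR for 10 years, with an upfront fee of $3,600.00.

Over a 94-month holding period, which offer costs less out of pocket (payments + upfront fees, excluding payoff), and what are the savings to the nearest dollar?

Loan 1: monthly rate = 5.48%/12 = 0.0045667; payment = 154,900 × 0.0045667 / (1 − (1+0.0045667)^−120) = $1,679.54.
Loan 2: monthly rate = 7%/12 = 0.0058333; payment = 154,900 × 0.0058333 / (1 − (1+0.0058333)^−120) = $1,798.52.
Over 94 months: Loan 1 costs 94 × $1,679.54 = $157,876.76; Loan 2 costs 94 × $1,798.52 + $3,600.00 = $172,660.88.
Loan 1 is cheaper by $172,660.88 − $157,876.76 = $14,784.12.

Loan 1 by $14,784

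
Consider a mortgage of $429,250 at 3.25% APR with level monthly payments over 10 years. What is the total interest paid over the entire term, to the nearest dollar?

$74,101

Monthly rate = 3.25%/12 = 0.0027083; payment = 429,250 × 0.0027083 / (1 − (1+0.0027083)^−120) = $4,194.59.
Total paid = 120 × $4,194.59 = $503,350.80; interest = $503,350.80 − $429,250 = $74,100.80.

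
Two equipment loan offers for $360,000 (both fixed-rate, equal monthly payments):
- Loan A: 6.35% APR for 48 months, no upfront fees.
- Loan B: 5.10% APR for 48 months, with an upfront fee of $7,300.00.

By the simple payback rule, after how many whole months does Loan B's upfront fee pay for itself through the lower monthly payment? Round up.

Loan A: monthly rate = 6.35%/12 = 0.0052917; payment = 360,000 × 0.0052917 / (1 − (1+0.0052917)^−48) = $8,512.50.
Loan B: at 5.10% the monthly rate is 0.0042500, so the payment is 360,000 × 0.0042500 / (1 − 1.0042500^−48) = $8,306.86.
Monthly savings = $8,512.50 − $8,306.86 = $205.64.
Break-even = $7,300.00 / $205.64 = 35.50 → 36 months.

36 months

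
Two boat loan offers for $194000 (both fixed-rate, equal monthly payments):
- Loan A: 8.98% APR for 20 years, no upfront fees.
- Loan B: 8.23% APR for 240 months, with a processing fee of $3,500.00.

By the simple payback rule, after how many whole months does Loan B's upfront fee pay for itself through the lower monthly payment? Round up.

Loan A: monthly rate = 8.98%/12 = 0.0074833; payment = 194,000 × 0.0074833 / (1 − (1+0.0074833)^−240) = $1,742.97.
Loan B: monthly rate = 8.23%/12 = 0.0068583; payment = 194,000 × 0.0068583 / (1 − (1+0.0068583)^−240) = $1,650.57.
Monthly savings = $1,742.97 − $1,650.57 = $92.40.
Break-even = $3,500.00 / $92.40 = 37.88 → 38 months.

38 months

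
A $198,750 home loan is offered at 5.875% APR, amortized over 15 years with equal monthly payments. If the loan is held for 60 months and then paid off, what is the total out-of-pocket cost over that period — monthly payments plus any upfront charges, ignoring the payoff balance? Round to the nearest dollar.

$99,826

Monthly rate = 5.875%/12 = 0.0048958; payment = 198,750 × 0.0048958 / (1 − (1+0.0048958)^−180) = $1,663.77.
Total outlay = 60 × $1,663.77 = $99,826.20.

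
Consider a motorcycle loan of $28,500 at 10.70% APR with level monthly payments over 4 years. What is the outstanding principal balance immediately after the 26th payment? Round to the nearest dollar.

With monthly rate i = 10.7%/12 = 0.0089167, the balance after k of n payments is P · [(1+i)^n − (1+i)^k] / [(1+i)^n − 1].
(1+0.0089167)^48 = 1.53127864 and (1+0.0089167)^26 = 1.25961466, so the balance is 28,500 × (1.53127864 − 1.25961466) / (1.53127864 − 1) = $14,573.19.

$14,573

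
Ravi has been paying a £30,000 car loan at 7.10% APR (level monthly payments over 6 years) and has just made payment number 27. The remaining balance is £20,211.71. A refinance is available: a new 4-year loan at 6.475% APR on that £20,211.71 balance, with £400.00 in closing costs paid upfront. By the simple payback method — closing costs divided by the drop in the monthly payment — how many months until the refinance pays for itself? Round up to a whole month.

Current payment = 30,000 × 7.1%/12 / (1 − (1+0.0059167)^−72) = £512.91.
Refinanced payment = 20,211.71 × 0.0053958 / (1 − (1+0.0053958)^−48) = £479.09.
Monthly savings = £512.91 − £479.09 = £33.82.
Break-even = £400.00 / £33.82 = 11.83 → 12 months.

12 months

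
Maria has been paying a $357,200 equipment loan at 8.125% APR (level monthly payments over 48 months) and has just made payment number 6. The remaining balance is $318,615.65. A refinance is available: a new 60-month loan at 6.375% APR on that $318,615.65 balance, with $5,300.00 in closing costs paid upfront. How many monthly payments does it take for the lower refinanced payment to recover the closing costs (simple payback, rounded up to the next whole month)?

3 months

Current payment = 357,200 × 8.125%/12 / (1 − (1+0.0067708)^−48) = $8,741.27.
Refinanced payment = 318,615.65 × 0.0053125 / (1 − (1+0.0053125)^−60) = $6,215.44.
Monthly savings = $8,741.27 − $6,215.44 = $2,525.83.
Break-even = $5,300.00 / $2,525.83 = 2.10 → 3 months.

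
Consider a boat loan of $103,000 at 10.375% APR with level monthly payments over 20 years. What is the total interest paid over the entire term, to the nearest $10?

$141,730

At 10.375% the monthly rate is 0.0086458, so the payment is 103,000 × 0.0086458 / (1 − 1.0086458^−240) = $1,019.70.
Total paid = 240 × $1,019.70 = $244,728.00; interest = $244,728.00 − $103,000 = $141,728.00.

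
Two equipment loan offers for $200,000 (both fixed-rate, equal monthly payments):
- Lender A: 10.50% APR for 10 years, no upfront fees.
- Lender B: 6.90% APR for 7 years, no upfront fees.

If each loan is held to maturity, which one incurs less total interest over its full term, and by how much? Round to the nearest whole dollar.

Lender A: at 10.50% the monthly rate is 0.0087500, so the payment is 200,000 × 0.0087500 / (1 − 1.0087500^−120) = $2,698.70.
Total interest on Lender A = 120 × $2,698.70 − $200,000 = $123,844.00.
Lender B: monthly rate = 6.9%/12 = 0.0057500; payment = 200,000 × 0.0057500 / (1 − (1+0.0057500)^−84) = $3,008.77.
Total interest on Lender B = 84 × $3,008.77 − $200,000 = $52,736.68.
Lender B is lower by $71,107.32.

Lender B by $71,107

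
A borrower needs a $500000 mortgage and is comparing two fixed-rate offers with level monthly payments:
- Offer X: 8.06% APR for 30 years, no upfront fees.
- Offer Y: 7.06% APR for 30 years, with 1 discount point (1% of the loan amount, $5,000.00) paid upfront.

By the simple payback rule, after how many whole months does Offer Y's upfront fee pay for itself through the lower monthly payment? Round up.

15 months

Offer X: monthly rate = 8.06%/12 = 0.0067167; payment = 500,000 × 0.0067167 / (1 − (1+0.0067167)^−360) = $3,689.76.
Offer Y: monthly rate = 7.06%/12 = 0.0058833; payment = 500,000 × 0.0058833 / (1 − (1+0.0058833)^−360) = $3,346.68.
Monthly savings = $3,689.76 − $3,346.68 = $343.08.
Break-even = $5,000.00 / $343.08 = 14.57 → 15 months.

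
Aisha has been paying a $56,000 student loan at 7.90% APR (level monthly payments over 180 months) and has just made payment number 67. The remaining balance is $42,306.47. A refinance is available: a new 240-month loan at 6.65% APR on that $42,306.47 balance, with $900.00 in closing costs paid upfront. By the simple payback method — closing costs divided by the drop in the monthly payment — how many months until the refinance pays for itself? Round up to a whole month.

5 months

Current payment = 56,000 × 7.9%/12 / (1 − (1+0.0065833)^−180) = $531.94.
Refinanced payment = 42,306.47 × 0.0055417 / (1 − (1+0.0055417)^−240) = $319.17.
Monthly savings = $531.94 − $319.17 = $212.77.
Break-even = $900.00 / $212.77 = 4.23 → 5 months.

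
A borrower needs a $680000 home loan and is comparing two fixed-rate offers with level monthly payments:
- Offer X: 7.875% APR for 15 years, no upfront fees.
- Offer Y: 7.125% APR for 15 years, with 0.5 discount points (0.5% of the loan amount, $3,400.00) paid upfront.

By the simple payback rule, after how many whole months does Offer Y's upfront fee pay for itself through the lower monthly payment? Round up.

Offer X: at 7.875% the monthly rate is 0.0065625, so the payment is 680,000 × 0.0065625 / (1 − 1.0065625^−180) = $6,449.46.
Offer Y: at 7.125% the monthly rate is 0.0059375, so the payment is 680,000 × 0.0059375 / (1 − 1.0059375^−180) = $6,159.65.
Monthly savings = $6,449.46 − $6,159.65 = $289.81.
Break-even = $3,400.00 / $289.81 = 11.73 → 12 months.

12 months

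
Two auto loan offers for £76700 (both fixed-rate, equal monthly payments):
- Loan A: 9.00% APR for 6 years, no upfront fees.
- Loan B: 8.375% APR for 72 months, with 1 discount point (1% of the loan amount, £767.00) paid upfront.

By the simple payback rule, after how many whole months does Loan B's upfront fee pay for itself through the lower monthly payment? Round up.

Loan A: monthly rate = 9%/12 = 0.0075000; payment = 76,700 × 0.0075000 / (1 − (1+0.0075000)^−72) = £1,382.56.
Loan B: at 8.375% the monthly rate is 0.0069792, so the payment is 76,700 × 0.0069792 / (1 − 1.0069792^−72) = £1,358.89.
Monthly savings = £1,382.56 − £1,358.89 = £23.67.
Break-even = £767.00 / £23.67 = 32.40 → 33 months.

33 months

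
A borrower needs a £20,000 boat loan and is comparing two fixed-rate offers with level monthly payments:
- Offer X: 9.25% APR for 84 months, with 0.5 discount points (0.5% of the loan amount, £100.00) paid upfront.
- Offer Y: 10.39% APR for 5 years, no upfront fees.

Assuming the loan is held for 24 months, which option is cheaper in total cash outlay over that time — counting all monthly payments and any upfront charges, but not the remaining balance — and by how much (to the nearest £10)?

Offer X by £2,410

Offer X: at 9.25% the monthly rate is 0.0077083, so the payment is 20,000 × 0.0077083 / (1 − 1.0077083^−84) = £324.32.
Offer Y: at 10.39% the monthly rate is 0.0086583, so the payment is 20,000 × 0.0086583 / (1 − 1.0086583^−60) = £428.79.
Over 24 months: Offer X costs 24 × £324.32 + £100.00 = £7,883.68; Offer Y costs 24 × £428.79 = £10,290.96.
Offer X is cheaper by £10,290.96 − £7,883.68 = £2,407.28.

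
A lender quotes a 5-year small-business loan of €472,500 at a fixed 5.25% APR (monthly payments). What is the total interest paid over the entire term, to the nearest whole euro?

At 5.25% the monthly rate is 0.0043750, so the payment is 472,500 × 0.0043750 / (1 − 1.0043750^−60) = €8,970.88.
Total paid = 60 × €8,970.88 = €538,252.80; interest = €538,252.80 − €472,500 = €65,752.80.

€65,753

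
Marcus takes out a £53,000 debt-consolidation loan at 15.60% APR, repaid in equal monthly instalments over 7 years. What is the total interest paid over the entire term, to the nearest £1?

£34,415

Monthly rate = 15.6%/12 = 0.0130000; payment = 53,000 × 0.0130000 / (1 − (1+0.0130000)^−84) = £1,040.65.
Total paid = 84 × £1,040.65 = £87,414.60; interest = £87,414.60 − £53,000 = £34,414.60.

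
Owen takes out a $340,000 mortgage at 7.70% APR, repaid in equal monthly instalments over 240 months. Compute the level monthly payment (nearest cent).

Monthly rate = 7.7%/12 = 0.0064167; payment = 340,000 × 0.0064167 / (1 − (1+0.0064167)^−240) = $2,780.75.

$2,780.75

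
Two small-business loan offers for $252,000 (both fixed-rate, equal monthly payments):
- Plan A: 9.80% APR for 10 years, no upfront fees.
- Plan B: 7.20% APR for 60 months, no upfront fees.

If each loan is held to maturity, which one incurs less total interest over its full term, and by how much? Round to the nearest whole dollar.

Plan A: monthly rate = 9.8%/12 = 0.0081667; payment = 252,000 × 0.0081667 / (1 − (1+0.0081667)^−120) = $3,302.35.
Total interest on Plan A = 120 × $3,302.35 − $252,000 = $144,282.00.
Plan B: monthly rate = 7.2%/12 = 0.0060000; payment = 252,000 × 0.0060000 / (1 − (1+0.0060000)^−60) = $5,013.72.
Total interest on Plan B = 60 × $5,013.72 − $252,000 = $48,823.20.
Plan B is lower by $95,458.80.

Plan B by $95,459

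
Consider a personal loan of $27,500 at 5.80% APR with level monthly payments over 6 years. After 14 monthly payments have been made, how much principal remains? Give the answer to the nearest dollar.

With monthly rate i = 5.8%/12 = 0.0048333, the balance after k of n payments is P · [(1+i)^n − (1+i)^k] / [(1+i)^n − 1].
(1+0.0048333)^72 = 1.41504552 and (1+0.0048333)^14 = 1.06983418, so the balance is 27,500 × (1.41504552 − 1.06983418) / (1.41504552 − 1) = $22,872.94.

$22,873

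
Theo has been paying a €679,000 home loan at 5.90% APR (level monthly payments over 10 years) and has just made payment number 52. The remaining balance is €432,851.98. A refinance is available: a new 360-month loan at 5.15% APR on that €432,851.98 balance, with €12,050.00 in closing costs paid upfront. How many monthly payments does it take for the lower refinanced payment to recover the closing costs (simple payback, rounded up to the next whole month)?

Current payment = 679,000 × 5.9%/12 / (1 − (1+0.0049167)^−120) = €7,504.24.
Refinanced payment = 432,851.98 × 0.0042917 / (1 − (1+0.0042917)^−360) = €2,363.49.
Monthly savings = €7,504.24 − €2,363.49 = €5,140.75.
Break-even = €12,050.00 / €5,140.75 = 2.34 → 3 months.

3 months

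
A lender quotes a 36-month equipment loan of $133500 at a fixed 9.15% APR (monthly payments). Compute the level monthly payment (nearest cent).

$4,254.59

Monthly rate = 9.15%/12 = 0.0076250; payment = 133,500 × 0.0076250 / (1 − (1+0.0076250)^−36) = $4,254.59.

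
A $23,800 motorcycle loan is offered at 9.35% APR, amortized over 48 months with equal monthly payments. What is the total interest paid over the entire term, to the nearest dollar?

$4,819

Monthly rate = 9.35%/12 = 0.0077917; payment = 23,800 × 0.0077917 / (1 − (1+0.0077917)^−48) = $596.23.
Total paid = 48 × $596.23 = $28,619.04; interest = $28,619.04 − $23,800 = $4,819.04.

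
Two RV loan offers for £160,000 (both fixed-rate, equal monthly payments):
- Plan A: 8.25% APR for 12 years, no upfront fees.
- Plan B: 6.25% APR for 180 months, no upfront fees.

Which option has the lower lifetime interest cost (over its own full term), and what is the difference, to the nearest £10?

Plan B by £5,630

Plan A: monthly rate = 8.25%/12 = 0.0068750; payment = 160,000 × 0.0068750 / (1 − (1+0.0068750)^−144) = £1,753.93.
Total interest on Plan A = 144 × £1,753.93 − £160,000 = £92,565.92.
Plan B: at 6.25% the monthly rate is 0.0052083, so the payment is 160,000 × 0.0052083 / (1 − 1.0052083^−180) = £1,371.88.
Total interest on Plan B = 180 × £1,371.88 − £160,000 = £86,938.40.
Plan B is lower by £5,627.52.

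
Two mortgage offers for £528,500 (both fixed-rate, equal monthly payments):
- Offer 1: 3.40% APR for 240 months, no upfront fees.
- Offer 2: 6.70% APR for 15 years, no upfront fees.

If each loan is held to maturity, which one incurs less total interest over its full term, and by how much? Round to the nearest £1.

Offer 1 by £110,060

Offer 1: at 3.40% the monthly rate is 0.0028333, so the payment is 528,500 × 0.0028333 / (1 − 1.0028333^−240) = £3,038.00.
Total interest on Offer 1 = 240 × £3,038.00 − £528,500 = £200,620.00.
Offer 2: monthly rate = 6.7%/12 = 0.0055833; payment = 528,500 × 0.0055833 / (1 − (1+0.0055833)^−180) = £4,662.11.
Total interest on Offer 2 = 180 × £4,662.11 − £528,500 = £310,679.80.
Offer 1 is lower by £110,059.80.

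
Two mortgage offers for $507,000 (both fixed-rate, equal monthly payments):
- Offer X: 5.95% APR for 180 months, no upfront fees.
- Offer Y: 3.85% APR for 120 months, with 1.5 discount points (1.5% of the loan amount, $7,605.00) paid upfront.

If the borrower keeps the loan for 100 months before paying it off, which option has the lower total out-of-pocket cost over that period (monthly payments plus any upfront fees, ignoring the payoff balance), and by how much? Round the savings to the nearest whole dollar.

Offer X: monthly rate = 5.95%/12 = 0.0049583; payment = 507,000 × 0.0049583 / (1 − (1+0.0049583)^−180) = $4,264.67.
Offer Y: monthly rate = 3.85%/12 = 0.0032083; payment = 507,000 × 0.0032083 / (1 − (1+0.0032083)^−120) = $5,097.06.
Over 100 months: Offer X costs 100 × $4,264.67 = $426,467.00; Offer Y costs 100 × $5,097.06 + $7,605.00 = $517,311.00.
Offer X is cheaper by $517,311.00 − $426,467.00 = $90,844.00.

Offer X by $90,844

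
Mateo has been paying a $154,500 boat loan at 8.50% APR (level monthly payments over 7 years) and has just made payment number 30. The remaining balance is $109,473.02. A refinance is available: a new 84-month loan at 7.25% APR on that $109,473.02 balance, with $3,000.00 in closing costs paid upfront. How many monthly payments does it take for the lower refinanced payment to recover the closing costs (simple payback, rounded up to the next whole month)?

4 months

Current payment = 154,500 × 8.5%/12 / (1 − (1+0.0070833)^−84) = $2,446.74.
Refinanced payment = 109,473.02 × 0.0060417 / (1 − (1+0.0060417)^−84) = $1,665.65.
Monthly savings = $2,446.74 − $1,665.65 = $781.09.
Break-even = $3,000.00 / $781.09 = 3.84 → 4 months.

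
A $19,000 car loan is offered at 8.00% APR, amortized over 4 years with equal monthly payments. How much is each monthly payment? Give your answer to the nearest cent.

Monthly rate = 8%/12 = 0.0066667; payment = 19,000 × 0.0066667 / (1 − (1+0.0066667)^−48) = $463.85.

$463.85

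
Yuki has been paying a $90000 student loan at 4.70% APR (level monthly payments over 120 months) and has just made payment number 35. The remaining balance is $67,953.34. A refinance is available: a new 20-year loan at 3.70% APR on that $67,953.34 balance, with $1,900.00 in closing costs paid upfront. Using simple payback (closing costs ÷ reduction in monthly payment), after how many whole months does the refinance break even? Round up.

Current payment = 90,000 × 4.7%/12 / (1 − (1+0.0039167)^−120) = $941.45.
Refinanced payment = 67,953.34 × 0.0030833 / (1 − (1+0.0030833)^−240) = $401.12.
Monthly savings = $941.45 − $401.12 = $540.33.
Break-even = $1,900.00 / $540.33 = 3.52 → 4 months.

4 months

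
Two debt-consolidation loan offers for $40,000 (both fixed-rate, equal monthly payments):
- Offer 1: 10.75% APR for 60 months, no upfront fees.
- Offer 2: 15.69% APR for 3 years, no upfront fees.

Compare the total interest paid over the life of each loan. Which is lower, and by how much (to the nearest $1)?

Offer 2 by $1,477

Offer 1: at 10.75% the monthly rate is 0.0089583, so the payment is 40,000 × 0.0089583 / (1 − 1.0089583^−60) = $864.72.
Total interest on Offer 1 = 60 × $864.72 − $40,000 = $11,883.20.
Offer 2: at 15.69% the monthly rate is 0.0130750, so the payment is 40,000 × 0.0130750 / (1 − 1.0130750^−36) = $1,400.17.
Total interest on Offer 2 = 36 × $1,400.17 − $40,000 = $10,406.12.
Offer 2 is lower by $1,477.08.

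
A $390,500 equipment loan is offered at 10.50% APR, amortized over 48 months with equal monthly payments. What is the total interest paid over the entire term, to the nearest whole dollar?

$89,410

At 10.50% the monthly rate is 0.0087500, so the payment is 390,500 × 0.0087500 / (1 − 1.0087500^−48) = $9,998.12.
Total paid = 48 × $9,998.12 = $479,909.76; interest = $479,909.76 − $390,500 = $89,409.76.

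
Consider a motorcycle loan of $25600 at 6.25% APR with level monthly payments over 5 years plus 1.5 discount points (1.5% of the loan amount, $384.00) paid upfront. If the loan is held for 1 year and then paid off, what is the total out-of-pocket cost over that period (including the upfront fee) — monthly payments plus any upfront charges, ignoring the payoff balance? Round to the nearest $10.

At 6.25% the monthly rate is 0.0052083, so the payment is 25,600 × 0.0052083 / (1 − 1.0052083^−60) = $497.90.
Total outlay = 12 × $497.90 + $384.00 = $6,358.80.

$6,360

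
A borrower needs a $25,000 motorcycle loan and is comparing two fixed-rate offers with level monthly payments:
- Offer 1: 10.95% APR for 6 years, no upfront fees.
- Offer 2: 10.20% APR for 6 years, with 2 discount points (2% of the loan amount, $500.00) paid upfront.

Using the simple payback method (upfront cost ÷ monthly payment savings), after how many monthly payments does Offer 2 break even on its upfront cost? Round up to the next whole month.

53 months

Offer 1: at 10.95% the monthly rate is 0.0091250, so the payment is 25,000 × 0.0091250 / (1 − 1.0091250^−72) = $475.21.
Offer 2: at 10.20% the monthly rate is 0.0085000, so the payment is 25,000 × 0.0085000 / (1 − 1.0085000^−72) = $465.67.
Monthly savings = $475.21 − $465.67 = $9.54.
Break-even = $500.00 / $9.54 = 52.41 → 53 months.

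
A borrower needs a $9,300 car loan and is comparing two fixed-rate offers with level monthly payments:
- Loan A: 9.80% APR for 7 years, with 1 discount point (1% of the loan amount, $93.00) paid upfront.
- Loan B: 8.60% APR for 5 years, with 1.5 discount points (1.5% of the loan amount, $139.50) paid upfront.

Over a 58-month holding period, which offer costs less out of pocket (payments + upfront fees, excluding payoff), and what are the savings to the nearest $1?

Loan A: monthly rate = 9.8%/12 = 0.0081667; payment = 9,300 × 0.0081667 / (1 − (1+0.0081667)^−84) = $153.43.
Loan B: monthly rate = 8.6%/12 = 0.0071667; payment = 9,300 × 0.0071667 / (1 − (1+0.0071667)^−60) = $191.25.
Over 58 months: Loan A costs 58 × $153.43 + $93.00 = $8,991.94; Loan B costs 58 × $191.25 + $139.50 = $11,232.00.
Loan A is cheaper by $11,232.00 − $8,991.94 = $2,240.06.

Loan A by $2,240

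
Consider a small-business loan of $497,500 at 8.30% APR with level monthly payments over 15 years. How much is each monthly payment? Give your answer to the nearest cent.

At 8.30% the monthly rate is 0.0069167, so the payment is 497,500 × 0.0069167 / (1 − 1.0069167^−180) = $4,840.93.

$4,840.93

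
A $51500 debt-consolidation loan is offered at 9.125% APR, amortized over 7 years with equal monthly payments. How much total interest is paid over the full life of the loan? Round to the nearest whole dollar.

$18,376

Monthly rate = 9.125%/12 = 0.0076042; payment = 51,500 × 0.0076042 / (1 − (1+0.0076042)^−84) = $831.86.
Total paid = 84 × $831.86 = $69,876.24; interest = $69,876.24 − $51,500 = $18,376.24.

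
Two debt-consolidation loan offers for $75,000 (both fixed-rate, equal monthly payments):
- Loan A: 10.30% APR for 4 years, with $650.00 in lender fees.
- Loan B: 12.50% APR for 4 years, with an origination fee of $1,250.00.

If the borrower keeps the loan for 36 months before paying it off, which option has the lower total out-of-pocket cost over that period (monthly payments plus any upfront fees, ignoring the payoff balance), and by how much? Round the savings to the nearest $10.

Loan A: at 10.30% the monthly rate is 0.0085833, so the payment is 75,000 × 0.0085833 / (1 − 1.0085833^−48) = $1,913.02.
Loan B: at 12.50% the monthly rate is 0.0104167, so the payment is 75,000 × 0.0104167 / (1 − 1.0104167^−48) = $1,993.50.
Over 36 months: Loan A costs 36 × $1,913.02 + $650.00 = $69,518.72; Loan B costs 36 × $1,993.50 + $1,250.00 = $73,016.00.
Loan A is cheaper by $73,016.00 − $69,518.72 = $3,497.28.

Loan A by $3,500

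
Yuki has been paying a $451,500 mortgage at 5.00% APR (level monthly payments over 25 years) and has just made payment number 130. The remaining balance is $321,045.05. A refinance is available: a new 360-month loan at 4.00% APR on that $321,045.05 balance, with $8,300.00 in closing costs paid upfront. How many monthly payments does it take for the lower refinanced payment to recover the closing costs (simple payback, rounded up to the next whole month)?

8 months

Current payment = 451,500 × 5%/12 / (1 − (1+0.0041667)^−300) = $2,639.42.
Refinanced payment = 321,045.05 × 0.0033333 / (1 − (1+0.0033333)^−360) = $1,532.72.
Monthly savings = $2,639.42 − $1,532.72 = $1,106.70.
Break-even = $8,300.00 / $1,106.70 = 7.50 → 8 months.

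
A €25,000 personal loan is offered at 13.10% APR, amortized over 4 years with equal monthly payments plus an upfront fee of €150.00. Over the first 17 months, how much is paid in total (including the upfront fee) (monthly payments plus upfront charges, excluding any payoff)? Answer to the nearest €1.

Monthly rate = 13.1%/12 = 0.0109167; payment = 25,000 × 0.0109167 / (1 − (1+0.0109167)^−48) = €671.93.
Total outlay = 17 × €671.93 + €150.00 = €11,572.81.

€11,573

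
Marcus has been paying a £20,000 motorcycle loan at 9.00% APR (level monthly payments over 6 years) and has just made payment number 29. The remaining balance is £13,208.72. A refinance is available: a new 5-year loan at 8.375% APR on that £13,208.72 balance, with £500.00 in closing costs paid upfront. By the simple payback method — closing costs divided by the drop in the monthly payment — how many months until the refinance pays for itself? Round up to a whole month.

Current payment = 20,000 × 9%/12 / (1 − (1+0.0075000)^−72) = £360.51.
Refinanced payment = 13,208.72 × 0.0069792 / (1 − (1+0.0069792)^−60) = £270.20.
Monthly savings = £360.51 − £270.20 = £90.31.
Break-even = £500.00 / £90.31 = 5.54 → 6 months.

6 months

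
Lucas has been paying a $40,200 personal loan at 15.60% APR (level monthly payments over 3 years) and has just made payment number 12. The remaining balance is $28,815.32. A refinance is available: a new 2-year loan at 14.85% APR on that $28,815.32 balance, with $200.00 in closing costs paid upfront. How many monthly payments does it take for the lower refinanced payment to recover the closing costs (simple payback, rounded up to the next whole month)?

Current payment = 40,200 × 15.6%/12 / (1 − (1+0.0130000)^−36) = $1,405.39.
Refinanced payment = 28,815.32 × 0.0123750 / (1 − (1+0.0123750)^−24) = $1,395.11.
Monthly savings = $1,405.39 − $1,395.11 = $10.28.
Break-even = $200.00 / $10.28 = 19.46 → 20 months.

20 months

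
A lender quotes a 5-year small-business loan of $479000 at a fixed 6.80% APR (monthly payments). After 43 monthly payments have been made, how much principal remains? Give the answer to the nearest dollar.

$152,575

With monthly rate i = 6.8%/12 = 0.0056667, the balance after k of n payments is P · [(1+i)^n − (1+i)^k] / [(1+i)^n − 1].
(1+0.0056667)^60 = 1.40359990 and (1+0.0056667)^43 = 1.27504169, so the balance is 479,000 × (1.40359990 − 1.27504169) / (1.40359990 − 1) = $152,575.32.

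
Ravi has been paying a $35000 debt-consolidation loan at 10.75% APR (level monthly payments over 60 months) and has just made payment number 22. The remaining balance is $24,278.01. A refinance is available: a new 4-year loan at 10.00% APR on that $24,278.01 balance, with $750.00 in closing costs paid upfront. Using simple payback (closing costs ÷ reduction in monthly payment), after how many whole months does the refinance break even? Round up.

6 months

Current payment = 35,000 × 10.75%/12 / (1 − (1+0.0089583)^−60) = $756.63.
Refinanced payment = 24,278.01 × 0.0083333 / (1 − (1+0.0083333)^−48) = $615.75.
Monthly savings = $756.63 − $615.75 = $140.88.
Break-even = $750.00 / $140.88 = 5.32 → 6 months.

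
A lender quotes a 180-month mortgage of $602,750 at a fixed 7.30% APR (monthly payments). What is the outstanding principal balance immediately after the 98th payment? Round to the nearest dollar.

$355,511

With monthly rate i = 7.3%/12 = 0.0060833, the balance after k of n payments is P · [(1+i)^n − (1+i)^k] / [(1+i)^n − 1].
(1+0.0060833)^180 = 2.97928346 and (1+0.0060833)^98 = 1.81187215, so the balance is 602,750 × (2.97928346 − 1.81187215) / (2.97928346 − 1) = $355,511.06.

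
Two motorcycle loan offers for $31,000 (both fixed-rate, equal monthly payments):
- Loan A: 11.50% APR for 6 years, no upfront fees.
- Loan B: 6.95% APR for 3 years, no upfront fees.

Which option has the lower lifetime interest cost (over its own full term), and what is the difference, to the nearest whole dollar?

Loan B by $8,625

Loan A: at 11.50% the monthly rate is 0.0095833, so the payment is 31,000 × 0.0095833 / (1 − 1.0095833^−72) = $598.03.
Total interest on Loan A = 72 × $598.03 − $31,000 = $12,058.16.
Loan B: monthly rate = 6.95%/12 = 0.0057917; payment = 31,000 × 0.0057917 / (1 − (1+0.0057917)^−36) = $956.48.
Total interest on Loan B = 36 × $956.48 − $31,000 = $3,433.28.
Loan B is lower by $8,624.88.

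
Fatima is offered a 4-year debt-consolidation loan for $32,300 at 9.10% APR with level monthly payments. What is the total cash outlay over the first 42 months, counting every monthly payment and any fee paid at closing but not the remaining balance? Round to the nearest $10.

At 9.10% the monthly rate is 0.0075833, so the payment is 32,300 × 0.0075833 / (1 − 1.0075833^−48) = $805.32.
Total outlay = 42 × $805.32 = $33,823.44.

$33,820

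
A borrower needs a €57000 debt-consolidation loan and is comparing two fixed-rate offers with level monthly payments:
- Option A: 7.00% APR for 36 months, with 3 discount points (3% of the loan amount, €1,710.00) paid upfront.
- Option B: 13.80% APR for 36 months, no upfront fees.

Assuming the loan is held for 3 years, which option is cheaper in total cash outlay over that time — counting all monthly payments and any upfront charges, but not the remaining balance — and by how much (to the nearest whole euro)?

Option A by €4,864

Option A: at 7.00% the monthly rate is 0.0058333, so the payment is 57,000 × 0.0058333 / (1 − 1.0058333^−36) = €1,759.99.
Option B: monthly rate = 13.8%/12 = 0.0115000; payment = 57,000 × 0.0115000 / (1 − (1+0.0115000)^−36) = €1,942.59.
Over 36 months: Option A costs 36 × €1,759.99 + €1,710.00 = €65,069.64; Option B costs 36 × €1,942.59 = €69,933.24.
Option A is cheaper by €69,933.24 − €65,069.64 = €4,863.60.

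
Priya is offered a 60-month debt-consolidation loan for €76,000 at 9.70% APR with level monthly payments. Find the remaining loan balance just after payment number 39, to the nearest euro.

With monthly rate i = 9.7%/12 = 0.0080833, the balance after k of n payments is P · [(1+i)^n − (1+i)^k] / [(1+i)^n − 1].
(1+0.0080833)^60 = 1.62101143 and (1+0.0080833)^39 = 1.36886604, so the balance is 76,000 × (1.62101143 − 1.36886604) / (1.62101143 − 1) = €30,857.80.

€30,858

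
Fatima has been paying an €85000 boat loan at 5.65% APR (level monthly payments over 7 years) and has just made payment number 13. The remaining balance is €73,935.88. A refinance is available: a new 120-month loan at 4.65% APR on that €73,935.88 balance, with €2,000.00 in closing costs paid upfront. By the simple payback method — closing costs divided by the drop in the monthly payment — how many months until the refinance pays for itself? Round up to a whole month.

5 months

Current payment = 85,000 × 5.65%/12 / (1 − (1+0.0047083)^−84) = €1,227.51.
Refinanced payment = 73,935.88 × 0.0038750 / (1 − (1+0.0038750)^−120) = €771.62.
Monthly savings = €1,227.51 − €771.62 = €455.89.
Break-even = €2,000.00 / €455.89 = 4.39 → 5 months.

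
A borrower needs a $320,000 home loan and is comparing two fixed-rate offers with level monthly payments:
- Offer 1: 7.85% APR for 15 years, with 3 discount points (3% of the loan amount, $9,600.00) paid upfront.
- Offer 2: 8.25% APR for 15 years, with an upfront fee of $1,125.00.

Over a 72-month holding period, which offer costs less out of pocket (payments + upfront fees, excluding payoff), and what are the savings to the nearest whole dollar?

Offer 1: at 7.85% the monthly rate is 0.0065417, so the payment is 320,000 × 0.0065417 / (1 − 1.0065417^−180) = $3,030.44.
Offer 2: at 8.25% the monthly rate is 0.0068750, so the payment is 320,000 × 0.0068750 / (1 − 1.0068750^−180) = $3,104.45.
Over 72 months: Offer 1 costs 72 × $3,030.44 + $9,600.00 = $227,791.68; Offer 2 costs 72 × $3,104.45 + $1,125.00 = $224,645.40.
Offer 2 is cheaper by $227,791.68 − $224,645.40 = $3,146.28.

Offer 2 by $3,146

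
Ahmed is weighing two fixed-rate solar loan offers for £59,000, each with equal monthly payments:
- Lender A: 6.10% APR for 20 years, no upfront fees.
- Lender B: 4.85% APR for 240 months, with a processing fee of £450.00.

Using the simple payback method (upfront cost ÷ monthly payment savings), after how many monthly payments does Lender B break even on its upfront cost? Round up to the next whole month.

11 months

Lender A: monthly rate = 6.1%/12 = 0.0050833; payment = 59,000 × 0.0050833 / (1 − (1+0.0050833)^−240) = £426.11.
Lender B: at 4.85% the monthly rate is 0.0040417, so the payment is 59,000 × 0.0040417 / (1 − 1.0040417^−240) = £384.50.
Monthly savings = £426.11 − £384.50 = £41.61.
Break-even = £450.00 / £41.61 = 10.81 → 11 months.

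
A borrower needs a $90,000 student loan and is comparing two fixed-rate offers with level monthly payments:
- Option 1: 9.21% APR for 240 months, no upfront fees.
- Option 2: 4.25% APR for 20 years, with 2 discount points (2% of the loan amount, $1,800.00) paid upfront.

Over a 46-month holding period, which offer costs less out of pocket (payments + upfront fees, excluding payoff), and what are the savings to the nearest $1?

Option 1: monthly rate = 9.21%/12 = 0.0076750; payment = 90,000 × 0.0076750 / (1 − (1+0.0076750)^−240) = $821.95.
Option 2: monthly rate = 4.25%/12 = 0.0035417; payment = 90,000 × 0.0035417 / (1 − (1+0.0035417)^−240) = $557.31.
Over 46 months: Option 1 costs 46 × $821.95 = $37,809.70; Option 2 costs 46 × $557.31 + $1,800.00 = $27,436.26.
Option 2 is cheaper by $37,809.70 − $27,436.26 = $10,373.44.

Option 2 by $10,373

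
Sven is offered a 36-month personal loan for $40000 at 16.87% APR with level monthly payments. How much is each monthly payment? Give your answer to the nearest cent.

At 16.87% the monthly rate is 0.0140583, so the payment is 40,000 × 0.0140583 / (1 − 1.0140583^−36) = $1,423.52.

$1,423.52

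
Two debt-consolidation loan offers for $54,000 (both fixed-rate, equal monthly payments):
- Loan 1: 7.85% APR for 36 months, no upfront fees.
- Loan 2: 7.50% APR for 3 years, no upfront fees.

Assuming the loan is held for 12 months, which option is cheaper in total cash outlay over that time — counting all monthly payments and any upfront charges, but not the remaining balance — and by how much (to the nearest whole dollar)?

Loan 2 by $104

Loan 1: monthly rate = 7.85%/12 = 0.0065417; payment = 54,000 × 0.0065417 / (1 − (1+0.0065417)^−36) = $1,688.43.
Loan 2: monthly rate = 7.5%/12 = 0.0062500; payment = 54,000 × 0.0062500 / (1 − (1+0.0062500)^−36) = $1,679.74.
Over 12 months: Loan 1 costs 12 × $1,688.43 = $20,261.16; Loan 2 costs 12 × $1,679.74 = $20,156.88.
Loan 2 is cheaper by $20,261.16 − $20,156.88 = $104.28.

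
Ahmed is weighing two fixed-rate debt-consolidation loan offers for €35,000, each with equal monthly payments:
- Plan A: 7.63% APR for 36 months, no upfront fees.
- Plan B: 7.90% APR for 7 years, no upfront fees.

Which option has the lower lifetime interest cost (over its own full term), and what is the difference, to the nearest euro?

Plan A: at 7.63% the monthly rate is 0.0063583, so the payment is 35,000 × 0.0063583 / (1 − 1.0063583^−36) = €1,090.81.
Total interest on Plan A = 36 × €1,090.81 − €35,000 = €4,269.16.
Plan B: monthly rate = 7.9%/12 = 0.0065833; payment = 35,000 × 0.0065833 / (1 − (1+0.0065833)^−84) = €543.78.
Total interest on Plan B = 84 × €543.78 − €35,000 = €10,677.52.
Plan A is lower by €6,408.36.

Plan A by €6,408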